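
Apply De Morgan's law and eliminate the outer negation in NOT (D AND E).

NOT D OR NOT E
De Morgan's: NOT(AND of terms) = OR of negations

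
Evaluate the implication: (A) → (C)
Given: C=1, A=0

Antecedent (A) = 0; consequent (C) = 1.
0 → 1 = 1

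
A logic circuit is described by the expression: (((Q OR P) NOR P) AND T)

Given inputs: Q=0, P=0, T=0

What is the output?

Substituting: (((0 OR 0) NOR 0) AND 0)
= 0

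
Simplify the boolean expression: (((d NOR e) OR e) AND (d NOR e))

By absorption (E AND (E OR v) = E):
= (d NOR e)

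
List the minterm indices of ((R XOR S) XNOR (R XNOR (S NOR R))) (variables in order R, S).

Σm(0, 1, 3) = (NOT R AND NOT S) OR (NOT R AND S) OR (R AND S)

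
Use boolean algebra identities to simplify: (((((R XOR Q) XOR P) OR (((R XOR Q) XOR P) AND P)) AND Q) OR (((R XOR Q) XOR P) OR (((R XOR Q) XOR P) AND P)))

By absorption (E OR (E AND v) = E) then absorption (E OR (E AND v) = E):
= ((R XOR Q) XOR P)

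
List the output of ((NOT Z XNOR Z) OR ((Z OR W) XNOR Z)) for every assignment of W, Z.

W | Z | Output
--------------
0 | 0 | 1
0 | 1 | 1
1 | 0 | 0
1 | 1 | 1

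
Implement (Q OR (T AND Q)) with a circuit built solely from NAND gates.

((Q NAND Q) NAND (((T NAND Q) NAND (T NAND Q)) NAND ((T NAND Q) NAND (T NAND Q))))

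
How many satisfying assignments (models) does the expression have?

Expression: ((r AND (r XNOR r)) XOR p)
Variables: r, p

Satisfying assignments: (0,1), (1,0)
Count: 2 out of 4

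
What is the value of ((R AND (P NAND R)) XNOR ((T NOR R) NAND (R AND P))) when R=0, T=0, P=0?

Substituting: ((0 AND (0 NAND 0)) XNOR ((0 NOR 0) NAND (0 AND 0)))
= 0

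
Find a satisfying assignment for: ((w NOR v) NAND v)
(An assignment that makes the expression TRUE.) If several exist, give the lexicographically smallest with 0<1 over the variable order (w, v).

w=0, v=0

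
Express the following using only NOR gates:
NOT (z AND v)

(((z NOR z) NOR (v NOR v)) NOR ((z NOR z) NOR (v NOR v)))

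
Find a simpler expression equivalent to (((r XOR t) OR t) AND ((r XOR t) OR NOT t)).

By distribution ((E OR v) AND (E OR NOT v) = E):
= (r XOR t)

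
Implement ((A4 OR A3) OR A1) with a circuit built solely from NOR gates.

((((A4 NOR A3) NOR (A4 NOR A3)) NOR A1) NOR (((A4 NOR A3) NOR (A4 NOR A3)) NOR A1))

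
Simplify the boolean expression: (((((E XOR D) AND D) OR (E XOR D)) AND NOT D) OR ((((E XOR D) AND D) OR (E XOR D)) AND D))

By distribution ((E AND v) OR (E AND NOT v) = E) then absorption (E OR (E AND v) = E):
= (E XOR D)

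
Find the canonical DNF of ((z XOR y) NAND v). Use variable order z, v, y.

(NOT z AND NOT v AND NOT y) OR (NOT z AND NOT v AND y) OR (NOT z AND v AND NOT y) OR (z AND NOT v AND NOT y) OR (z AND NOT v AND y) OR (z AND v AND y)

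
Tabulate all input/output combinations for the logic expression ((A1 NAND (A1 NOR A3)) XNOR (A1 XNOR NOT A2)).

A1 | A3 | A2 | Output
---------------------
0 | 0 | 0 | 0
0 | 0 | 1 | 1
0 | 1 | 0 | 0
0 | 1 | 1 | 1
1 | 0 | 0 | 1
1 | 0 | 1 | 0
1 | 1 | 0 | 1
1 | 1 | 1 | 0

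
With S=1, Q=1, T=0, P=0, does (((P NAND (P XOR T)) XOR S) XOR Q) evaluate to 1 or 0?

Substituting: (((0 NAND (0 XOR 0)) XOR 1) XOR 1)
= 1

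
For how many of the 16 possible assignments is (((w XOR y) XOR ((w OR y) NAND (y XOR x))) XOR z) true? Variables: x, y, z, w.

Satisfying assignments: (0,0,0,0), (0,0,1,1), (0,1,0,0), (0,1,1,1), (1,0,0,0), (1,0,0,1), (1,1,0,1), (1,1,1,0)
Count: 8 out of 16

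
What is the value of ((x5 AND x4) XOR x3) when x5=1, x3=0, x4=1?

Substituting: ((1 AND 1) XOR 0)
= 1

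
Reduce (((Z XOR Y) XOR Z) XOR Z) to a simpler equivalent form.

By XOR self-cancellation ((E XOR v) XOR v = E):
= (Z XOR Y)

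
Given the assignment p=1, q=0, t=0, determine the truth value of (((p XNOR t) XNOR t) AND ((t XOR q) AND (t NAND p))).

Substituting: (((1 XNOR 0) XNOR 0) AND ((0 XOR 0) AND (0 NAND 1)))
= 0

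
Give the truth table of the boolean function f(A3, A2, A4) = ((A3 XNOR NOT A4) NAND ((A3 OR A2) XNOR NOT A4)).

A3 | A2 | A4 | Output
---------------------
0 | 0 | 0 | 1
0 | 0 | 1 | 0
0 | 1 | 0 | 1
0 | 1 | 1 | 1
1 | 0 | 0 | 0
1 | 0 | 1 | 1
1 | 1 | 0 | 0
1 | 1 | 1 | 1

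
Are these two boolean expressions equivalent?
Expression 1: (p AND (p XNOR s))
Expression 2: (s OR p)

No. Counterexample: with s=0, p=1, Expression 1 = 0 but Expression 2 = 1.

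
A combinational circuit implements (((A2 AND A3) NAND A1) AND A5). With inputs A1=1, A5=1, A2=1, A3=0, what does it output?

Substituting: (((1 AND 0) NAND 1) AND 1)
= 1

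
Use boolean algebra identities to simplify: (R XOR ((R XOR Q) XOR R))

By XOR self-cancellation ((E XOR v) XOR v = E):
= (R XOR Q)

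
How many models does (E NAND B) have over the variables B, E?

Satisfying assignments: (0,0), (0,1), (1,0)
Count: 3 out of 4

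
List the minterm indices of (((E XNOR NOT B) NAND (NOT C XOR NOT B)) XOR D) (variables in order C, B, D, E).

Σm(0, 1, 5, 6, 8, 11, 12, 13) = (NOT C AND NOT B AND NOT D AND NOT E) OR (NOT C AND NOT B AND NOT D AND E) OR (NOT C AND B AND NOT D AND E) OR (NOT C AND B AND D AND NOT E) OR (C AND NOT B AND NOT D AND NOT E) OR (C AND NOT B AND D AND E) OR (C AND B AND NOT D AND NOT E) OR (C AND B AND NOT D AND E)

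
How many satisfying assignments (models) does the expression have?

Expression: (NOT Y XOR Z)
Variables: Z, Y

Satisfying assignments: (0,0), (1,1)
Count: 2 out of 4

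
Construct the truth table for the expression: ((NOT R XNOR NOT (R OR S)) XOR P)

S | R | P | Output
------------------
0 | 0 | 0 | 1
0 | 0 | 1 | 0
0 | 1 | 0 | 1
0 | 1 | 1 | 0
1 | 0 | 0 | 0
1 | 0 | 1 | 1
1 | 1 | 0 | 1
1 | 1 | 1 | 0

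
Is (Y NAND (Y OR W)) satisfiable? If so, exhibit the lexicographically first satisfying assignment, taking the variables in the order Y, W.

Y=0, W=0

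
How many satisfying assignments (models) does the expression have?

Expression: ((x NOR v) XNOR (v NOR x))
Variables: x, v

Satisfying assignments: (0,0), (0,1), (1,0), (1,1)
Count: 4 out of 4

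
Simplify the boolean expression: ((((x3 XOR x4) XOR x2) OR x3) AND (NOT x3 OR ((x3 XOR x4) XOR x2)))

By distribution ((E OR v) AND (E OR NOT v) = E):
= ((x3 XOR x4) XOR x2)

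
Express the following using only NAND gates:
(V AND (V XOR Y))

((V NAND ((V NAND (V NAND Y)) NAND (Y NAND (V NAND Y)))) NAND (V NAND ((V NAND (V NAND Y)) NAND (Y NAND (V NAND Y)))))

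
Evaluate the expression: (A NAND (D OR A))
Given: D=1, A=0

Substituting: (0 NAND (1 OR 0))
= 1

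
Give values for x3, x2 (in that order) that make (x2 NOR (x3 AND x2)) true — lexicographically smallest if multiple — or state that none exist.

x3=0, x2=0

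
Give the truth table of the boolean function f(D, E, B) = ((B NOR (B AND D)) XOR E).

D | E | B | Output
------------------
0 | 0 | 0 | 1
0 | 0 | 1 | 0
0 | 1 | 0 | 0
0 | 1 | 1 | 1
1 | 0 | 0 | 1
1 | 0 | 1 | 0
1 | 1 | 0 | 0
1 | 1 | 1 | 1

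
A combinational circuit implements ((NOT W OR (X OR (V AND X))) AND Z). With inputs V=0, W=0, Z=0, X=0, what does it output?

Substituting: ((NOT 0 OR (0 OR (0 AND 0))) AND 0)
= 0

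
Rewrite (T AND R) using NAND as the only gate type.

((T NAND R) NAND (T NAND R))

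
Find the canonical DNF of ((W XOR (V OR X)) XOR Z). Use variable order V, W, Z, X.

(NOT V AND NOT W AND NOT Z AND X) OR (NOT V AND NOT W AND Z AND NOT X) OR (NOT V AND W AND NOT Z AND NOT X) OR (NOT V AND W AND Z AND X) OR (V AND NOT W AND NOT Z AND NOT X) OR (V AND NOT W AND NOT Z AND X) OR (V AND W AND Z AND NOT X) OR (V AND W AND Z AND X)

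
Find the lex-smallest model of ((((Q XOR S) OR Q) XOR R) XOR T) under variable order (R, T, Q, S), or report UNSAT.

R=0, T=0, Q=0, S=1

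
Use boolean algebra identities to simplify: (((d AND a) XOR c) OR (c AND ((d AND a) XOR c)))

By absorption (E OR (E AND v) = E):
= ((d AND a) XOR c)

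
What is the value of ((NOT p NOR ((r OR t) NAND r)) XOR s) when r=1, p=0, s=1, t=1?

Substituting: ((NOT 0 NOR ((1 OR 1) NAND 1)) XOR 1)
= 1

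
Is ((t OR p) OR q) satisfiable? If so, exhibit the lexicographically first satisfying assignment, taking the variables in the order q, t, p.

q=0, t=0, p=1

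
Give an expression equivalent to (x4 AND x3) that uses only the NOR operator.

((x4 NOR x4) NOR (x3 NOR x3))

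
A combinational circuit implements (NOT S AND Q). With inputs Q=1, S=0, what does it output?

Substituting: (NOT 0 AND 1)
= 1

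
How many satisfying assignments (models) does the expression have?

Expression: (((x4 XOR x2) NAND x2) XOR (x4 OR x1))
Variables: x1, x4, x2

Satisfying assignments: (0,0,0), (1,0,1)
Count: 2 out of 8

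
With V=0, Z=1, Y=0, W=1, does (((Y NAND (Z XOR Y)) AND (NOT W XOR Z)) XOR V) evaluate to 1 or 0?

Substituting: (((0 NAND (1 XOR 0)) AND (NOT 1 XOR 1)) XOR 0)
= 1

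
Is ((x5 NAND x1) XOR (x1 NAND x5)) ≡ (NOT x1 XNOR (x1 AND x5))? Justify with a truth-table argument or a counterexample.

No. Counterexample: with x5=0, x1=1, Expression 1 = 0 but Expression 2 = 1.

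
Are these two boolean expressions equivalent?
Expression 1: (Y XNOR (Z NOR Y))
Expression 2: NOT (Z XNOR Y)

No. Counterexample: with Z=0, Y=1, Expression 1 = 0 but Expression 2 = 1.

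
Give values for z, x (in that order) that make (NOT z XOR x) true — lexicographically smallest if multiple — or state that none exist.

z=0, x=0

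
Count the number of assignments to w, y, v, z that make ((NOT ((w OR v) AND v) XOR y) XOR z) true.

Satisfying assignments: (0,0,0,0), (0,0,1,1), (0,1,0,1), (0,1,1,0), (1,0,0,0), (1,0,1,1), (1,1,0,1), (1,1,1,0)
Count: 8 out of 16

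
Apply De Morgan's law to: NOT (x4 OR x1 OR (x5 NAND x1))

NOT x4 AND NOT x1 AND NOT (x5 NAND x1)
De Morgan's: NOT(OR of terms) = AND of negations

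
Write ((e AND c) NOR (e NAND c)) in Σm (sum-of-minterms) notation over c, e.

Σm() = FALSE (no minterms)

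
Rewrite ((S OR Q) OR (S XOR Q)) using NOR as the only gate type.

((((S NOR Q) NOR (S NOR Q)) NOR ((((S NOR Q) NOR (S NOR Q)) NOR ((S NOR Q) NOR (S NOR Q))) NOR ((((S NOR S) NOR (Q NOR Q)) NOR ((S NOR S) NOR (Q NOR Q))) NOR (((S NOR S) NOR (Q NOR Q)) NOR ((S NOR S) NOR (Q NOR Q)))))) NOR (((S NOR Q) NOR (S NOR Q)) NOR ((((S NOR Q) NOR (S NOR Q)) NOR ((S NOR Q) NOR (S NOR Q))) NOR ((((S NOR S) NOR (Q NOR Q)) NOR ((S NOR S) NOR (Q NOR Q))) NOR (((S NOR S) NOR (Q NOR Q)) NOR ((S NOR S) NOR (Q NOR Q)))))))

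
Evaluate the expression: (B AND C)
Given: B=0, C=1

Substituting: (0 AND 1)
= 0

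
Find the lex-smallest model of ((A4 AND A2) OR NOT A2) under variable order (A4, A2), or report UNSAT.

A4=0, A2=0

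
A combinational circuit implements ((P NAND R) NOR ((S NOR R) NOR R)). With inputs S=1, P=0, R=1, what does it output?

Substituting: ((0 NAND 1) NOR ((1 NOR 1) NOR 1))
= 0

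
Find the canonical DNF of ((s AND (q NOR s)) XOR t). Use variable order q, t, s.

(NOT q AND t AND NOT s) OR (NOT q AND t AND s) OR (q AND t AND NOT s) OR (q AND t AND s)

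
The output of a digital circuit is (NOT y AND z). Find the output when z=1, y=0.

Substituting: (NOT 0 AND 1)
= 1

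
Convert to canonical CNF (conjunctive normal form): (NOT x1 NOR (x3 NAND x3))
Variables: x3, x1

(x3 OR x1) AND (x3 OR NOT x1) AND (NOT x3 OR x1)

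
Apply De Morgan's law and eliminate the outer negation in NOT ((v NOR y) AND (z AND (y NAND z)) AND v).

NOT (v NOR y) OR NOT (z AND (y NAND z)) OR NOT v
De Morgan's: NOT(AND of terms) = OR of negations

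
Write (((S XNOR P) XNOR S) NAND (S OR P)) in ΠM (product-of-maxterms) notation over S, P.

ΠM(1, 3) = (S OR NOT P) AND (NOT S OR NOT P)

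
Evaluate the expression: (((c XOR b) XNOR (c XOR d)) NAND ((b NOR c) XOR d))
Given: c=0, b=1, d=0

Substituting: (((0 XOR 1) XNOR (0 XOR 0)) NAND ((1 NOR 0) XOR 0))
= 1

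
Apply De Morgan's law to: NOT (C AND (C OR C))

NOT C OR NOT (C OR C)
De Morgan's: NOT(AND of terms) = OR of negations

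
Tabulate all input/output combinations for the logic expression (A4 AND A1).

A4 | A1 | Output
----------------
0 | 0 | 0
0 | 1 | 0
1 | 0 | 0
1 | 1 | 1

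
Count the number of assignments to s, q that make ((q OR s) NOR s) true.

Satisfying assignments: (0,0)
Count: 1 out of 4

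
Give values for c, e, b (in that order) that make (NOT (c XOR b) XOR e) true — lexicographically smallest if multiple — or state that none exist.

c=0, e=0, b=0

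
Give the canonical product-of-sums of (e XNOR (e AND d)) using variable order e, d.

ΠM(2) = (NOT e OR d)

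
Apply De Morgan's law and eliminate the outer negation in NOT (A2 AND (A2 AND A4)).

NOT A2 OR NOT (A2 AND A4)
De Morgan's: NOT(AND of terms) = OR of negations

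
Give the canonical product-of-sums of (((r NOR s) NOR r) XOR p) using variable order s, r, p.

ΠM(0, 2, 5, 6) = (s OR r OR p) AND (s OR NOT r OR p) AND (NOT s OR r OR NOT p) AND (NOT s OR NOT r OR p)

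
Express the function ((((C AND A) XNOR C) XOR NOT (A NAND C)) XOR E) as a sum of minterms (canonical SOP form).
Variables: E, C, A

Σm(0, 1, 6, 7) = (NOT E AND NOT C AND NOT A) OR (NOT E AND NOT C AND A) OR (E AND C AND NOT A) OR (E AND C AND A)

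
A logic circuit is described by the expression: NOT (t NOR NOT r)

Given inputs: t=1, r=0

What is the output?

Substituting: NOT (1 NOR NOT 0)
= 1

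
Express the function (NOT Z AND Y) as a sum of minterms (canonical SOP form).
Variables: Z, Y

Σm(1) = (NOT Z AND Y)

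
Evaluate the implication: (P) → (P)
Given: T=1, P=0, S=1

Antecedent (P) = 0; consequent (P) = 0.
0 → 0 = 1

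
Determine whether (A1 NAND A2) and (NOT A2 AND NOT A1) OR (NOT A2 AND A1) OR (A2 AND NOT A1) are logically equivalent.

Yes, they are equivalent — the two output columns agree on all 4 assignments:
A2 | A1 | Expression 1 | Expression 2
-------------------------------------
0 | 0 | 1 | 1
0 | 1 | 1 | 1
1 | 0 | 1 | 1
1 | 1 | 0 | 0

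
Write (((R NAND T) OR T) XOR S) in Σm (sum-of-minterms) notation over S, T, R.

Σm(0, 1, 2, 3) = (NOT S AND NOT T AND NOT R) OR (NOT S AND NOT T AND R) OR (NOT S AND T AND NOT R) OR (NOT S AND T AND R)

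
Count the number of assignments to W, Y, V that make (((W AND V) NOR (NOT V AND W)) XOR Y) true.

Satisfying assignments: (0,0,0), (0,0,1), (1,1,0), (1,1,1)
Count: 4 out of 8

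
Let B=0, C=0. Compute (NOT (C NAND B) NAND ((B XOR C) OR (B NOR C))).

Substituting: (NOT (0 NAND 0) NAND ((0 XOR 0) OR (0 NOR 0)))
= 1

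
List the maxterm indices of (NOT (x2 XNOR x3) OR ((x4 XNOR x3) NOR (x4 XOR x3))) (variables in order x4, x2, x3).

ΠM(0, 3, 4, 7) = (x4 OR x2 OR x3) AND (x4 OR NOT x2 OR NOT x3) AND (NOT x4 OR x2 OR x3) AND (NOT x4 OR NOT x2 OR NOT x3)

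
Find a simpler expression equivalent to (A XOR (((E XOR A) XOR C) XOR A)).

By XOR self-cancellation ((E XOR v) XOR v = E):
= ((E XOR A) XOR C)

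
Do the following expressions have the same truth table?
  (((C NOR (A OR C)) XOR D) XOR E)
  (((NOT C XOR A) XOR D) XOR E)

No. Counterexample: with A=1, D=0, C=1, E=0, Expression 1 = 0 but Expression 2 = 1.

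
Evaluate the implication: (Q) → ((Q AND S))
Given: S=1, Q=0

Antecedent (Q) = 0; consequent ((Q AND S)) = 0.
0 → 0 = 1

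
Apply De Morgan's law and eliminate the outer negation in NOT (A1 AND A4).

NOT A1 OR NOT A4
De Morgan's: NOT(AND of terms) = OR of negations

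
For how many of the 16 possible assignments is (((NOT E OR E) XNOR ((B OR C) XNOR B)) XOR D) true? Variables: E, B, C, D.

Satisfying assignments: (0,0,0,0), (0,0,1,1), (0,1,0,0), (0,1,1,0), (1,0,0,0), (1,0,1,1), (1,1,0,0), (1,1,1,0)
Count: 8 out of 16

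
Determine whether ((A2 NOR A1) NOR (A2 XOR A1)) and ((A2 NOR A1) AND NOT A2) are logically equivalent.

No. Counterexample: with A2=0, A1=0, Expression 1 = 0 but Expression 2 = 1.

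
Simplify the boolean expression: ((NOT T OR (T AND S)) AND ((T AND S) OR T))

By distribution ((E OR v) AND (E OR NOT v) = E):
= (T AND S)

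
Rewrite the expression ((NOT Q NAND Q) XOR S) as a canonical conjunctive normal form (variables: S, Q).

(NOT S OR Q) AND (NOT S OR NOT Q)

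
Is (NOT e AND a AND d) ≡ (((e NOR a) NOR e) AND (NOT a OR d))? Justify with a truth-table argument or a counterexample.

Yes, they are equivalent — the two output columns agree on all 8 assignments:
e | a | d | Expression 1 | Expression 2
---------------------------------------
0 | 0 | 0 | 0 | 0
0 | 0 | 1 | 0 | 0
0 | 1 | 0 | 0 | 0
0 | 1 | 1 | 1 | 1
1 | 0 | 0 | 0 | 0
1 | 0 | 1 | 0 | 0
1 | 1 | 0 | 0 | 0
1 | 1 | 1 | 0 | 0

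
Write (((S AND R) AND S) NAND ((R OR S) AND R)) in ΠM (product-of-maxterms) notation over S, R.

ΠM(3) = (NOT S OR NOT R)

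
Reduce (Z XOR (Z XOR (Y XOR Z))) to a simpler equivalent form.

By XOR self-cancellation ((E XOR v) XOR v = E):
= (Y XOR Z)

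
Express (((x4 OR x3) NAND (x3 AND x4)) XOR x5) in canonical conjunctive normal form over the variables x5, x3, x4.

(x5 OR NOT x3 OR NOT x4) AND (NOT x5 OR x3 OR x4) AND (NOT x5 OR x3 OR NOT x4) AND (NOT x5 OR NOT x3 OR x4)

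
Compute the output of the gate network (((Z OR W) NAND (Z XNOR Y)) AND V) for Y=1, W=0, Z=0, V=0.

Substituting: (((0 OR 0) NAND (0 XNOR 1)) AND 0)
= 0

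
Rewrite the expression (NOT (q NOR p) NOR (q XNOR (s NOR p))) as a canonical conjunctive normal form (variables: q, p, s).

(q OR p OR NOT s) AND (q OR NOT p OR s) AND (q OR NOT p OR NOT s) AND (NOT q OR p OR s) AND (NOT q OR p OR NOT s) AND (NOT q OR NOT p OR s) AND (NOT q OR NOT p OR NOT s)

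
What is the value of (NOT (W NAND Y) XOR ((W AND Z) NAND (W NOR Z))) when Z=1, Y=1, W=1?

Substituting: (NOT (1 NAND 1) XOR ((1 AND 1) NAND (1 NOR 1)))
= 0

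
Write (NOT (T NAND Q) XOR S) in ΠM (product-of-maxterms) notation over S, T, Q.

ΠM(0, 1, 2, 7) = (S OR T OR Q) AND (S OR T OR NOT Q) AND (S OR NOT T OR Q) AND (NOT S OR NOT T OR NOT Q)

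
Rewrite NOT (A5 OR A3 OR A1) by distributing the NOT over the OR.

NOT A5 AND NOT A3 AND NOT A1
De Morgan's: NOT(OR of terms) = AND of negations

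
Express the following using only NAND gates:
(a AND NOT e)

((a NAND (e NAND e)) NAND (a NAND (e NAND e)))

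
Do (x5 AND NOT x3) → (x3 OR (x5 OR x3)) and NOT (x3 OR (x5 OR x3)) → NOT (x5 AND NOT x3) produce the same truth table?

Yes, Contrapositive is always equivalent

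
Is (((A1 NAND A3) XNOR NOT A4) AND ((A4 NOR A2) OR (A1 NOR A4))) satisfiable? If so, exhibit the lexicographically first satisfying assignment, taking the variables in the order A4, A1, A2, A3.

A4=0, A1=0, A2=0, A3=0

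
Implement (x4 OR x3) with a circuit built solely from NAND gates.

((x4 NAND x4) NAND (x3 NAND x3))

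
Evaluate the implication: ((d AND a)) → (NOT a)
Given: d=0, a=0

Antecedent ((d AND a)) = 0; consequent (NOT a) = 1.
0 → 1 = 1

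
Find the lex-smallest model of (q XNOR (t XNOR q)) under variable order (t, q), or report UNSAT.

t=1, q=0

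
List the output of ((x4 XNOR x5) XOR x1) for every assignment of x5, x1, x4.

x5 | x1 | x4 | Output
---------------------
0 | 0 | 0 | 1
0 | 0 | 1 | 0
0 | 1 | 0 | 0
0 | 1 | 1 | 1
1 | 0 | 0 | 0
1 | 0 | 1 | 1
1 | 1 | 0 | 1
1 | 1 | 1 | 0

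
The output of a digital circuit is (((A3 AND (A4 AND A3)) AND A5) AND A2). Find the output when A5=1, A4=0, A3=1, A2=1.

Substituting: (((1 AND (0 AND 1)) AND 1) AND 1)
= 0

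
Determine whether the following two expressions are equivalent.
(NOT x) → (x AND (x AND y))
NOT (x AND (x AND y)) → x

Yes, Contrapositive is always equivalent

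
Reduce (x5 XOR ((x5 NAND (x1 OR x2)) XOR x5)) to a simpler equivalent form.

By XOR self-cancellation ((E XOR v) XOR v = E):
= (x5 NAND (x1 OR x2))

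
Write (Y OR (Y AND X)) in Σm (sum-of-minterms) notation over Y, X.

Σm(2, 3) = (Y AND NOT X) OR (Y AND X)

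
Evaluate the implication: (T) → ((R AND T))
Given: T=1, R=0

Antecedent (T) = 1; consequent ((R AND T)) = 0.
1 → 0 = 0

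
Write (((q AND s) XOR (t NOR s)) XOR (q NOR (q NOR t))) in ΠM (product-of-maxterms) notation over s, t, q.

ΠM(3, 4) = (s OR NOT t OR NOT q) AND (NOT s OR t OR q)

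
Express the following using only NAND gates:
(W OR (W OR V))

((W NAND W) NAND (((W NAND W) NAND (V NAND V)) NAND ((W NAND W) NAND (V NAND V))))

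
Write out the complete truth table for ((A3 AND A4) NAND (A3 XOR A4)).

A4 | A3 | Output
----------------
0 | 0 | 1
0 | 1 | 1
1 | 0 | 1
1 | 1 | 1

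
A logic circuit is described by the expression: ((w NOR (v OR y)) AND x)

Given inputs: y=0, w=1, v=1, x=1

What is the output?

Substituting: ((1 NOR (1 OR 0)) AND 1)
= 0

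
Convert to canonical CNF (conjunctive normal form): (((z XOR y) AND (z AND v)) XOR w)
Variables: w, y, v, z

(w OR y OR v OR z) AND (w OR y OR v OR NOT z) AND (w OR y OR NOT v OR z) AND (w OR NOT y OR v OR z) AND (w OR NOT y OR v OR NOT z) AND (w OR NOT y OR NOT v OR z) AND (w OR NOT y OR NOT v OR NOT z) AND (NOT w OR y OR NOT v OR NOT z)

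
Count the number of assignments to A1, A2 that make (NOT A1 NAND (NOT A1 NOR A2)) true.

Satisfying assignments: (0,0), (0,1), (1,0), (1,1)
Count: 4 out of 4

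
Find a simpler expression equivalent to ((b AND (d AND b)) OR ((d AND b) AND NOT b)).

By distribution ((E AND v) OR (E AND NOT v) = E):
= (d AND b)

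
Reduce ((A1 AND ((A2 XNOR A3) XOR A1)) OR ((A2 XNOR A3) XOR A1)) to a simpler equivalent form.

By absorption (E OR (E AND v) = E):
= ((A2 XNOR A3) XOR A1)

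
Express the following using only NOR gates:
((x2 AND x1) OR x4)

((((x2 NOR x2) NOR (x1 NOR x1)) NOR x4) NOR (((x2 NOR x2) NOR (x1 NOR x1)) NOR x4))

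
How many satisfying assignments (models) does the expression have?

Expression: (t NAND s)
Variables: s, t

Satisfying assignments: (0,0), (0,1), (1,0)
Count: 3 out of 4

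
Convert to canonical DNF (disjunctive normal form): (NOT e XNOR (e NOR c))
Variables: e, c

(NOT e AND NOT c) OR (e AND NOT c) OR (e AND c)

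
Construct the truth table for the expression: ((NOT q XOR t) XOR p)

t | q | p | Output
------------------
0 | 0 | 0 | 1
0 | 0 | 1 | 0
0 | 1 | 0 | 0
0 | 1 | 1 | 1
1 | 0 | 0 | 0
1 | 0 | 1 | 1
1 | 1 | 0 | 1
1 | 1 | 1 | 0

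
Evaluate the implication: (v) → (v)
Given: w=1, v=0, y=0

Antecedent (v) = 0; consequent (v) = 0.
0 → 0 = 1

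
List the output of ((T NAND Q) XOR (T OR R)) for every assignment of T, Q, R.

T | Q | R | Output
------------------
0 | 0 | 0 | 1
0 | 0 | 1 | 0
0 | 1 | 0 | 1
0 | 1 | 1 | 0
1 | 0 | 0 | 0
1 | 0 | 1 | 0
1 | 1 | 0 | 1
1 | 1 | 1 | 1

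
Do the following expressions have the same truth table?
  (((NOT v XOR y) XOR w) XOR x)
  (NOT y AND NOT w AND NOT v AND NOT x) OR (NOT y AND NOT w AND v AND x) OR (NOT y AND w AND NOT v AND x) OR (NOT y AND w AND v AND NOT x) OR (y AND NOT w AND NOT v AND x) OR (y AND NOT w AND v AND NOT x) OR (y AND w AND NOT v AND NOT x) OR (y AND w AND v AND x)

Yes, they are equivalent — the two output columns agree on all 16 assignments:
y | w | v | x | Expression 1 | Expression 2
-------------------------------------------
0 | 0 | 0 | 0 | 1 | 1
0 | 0 | 0 | 1 | 0 | 0
0 | 0 | 1 | 0 | 0 | 0
0 | 0 | 1 | 1 | 1 | 1
0 | 1 | 0 | 0 | 0 | 0
0 | 1 | 0 | 1 | 1 | 1
0 | 1 | 1 | 0 | 1 | 1
0 | 1 | 1 | 1 | 0 | 0
1 | 0 | 0 | 0 | 0 | 0
1 | 0 | 0 | 1 | 1 | 1
1 | 0 | 1 | 0 | 1 | 1
1 | 0 | 1 | 1 | 0 | 0
1 | 1 | 0 | 0 | 1 | 1
1 | 1 | 0 | 1 | 0 | 0
1 | 1 | 1 | 0 | 0 | 0
1 | 1 | 1 | 1 | 1 | 1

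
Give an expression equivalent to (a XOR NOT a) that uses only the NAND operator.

((a NAND (a NAND (a NAND a))) NAND ((a NAND a) NAND (a NAND (a NAND a))))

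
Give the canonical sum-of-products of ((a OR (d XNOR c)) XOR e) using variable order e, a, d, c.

Σm(0, 3, 4, 5, 6, 7, 9, 10) = (NOT e AND NOT a AND NOT d AND NOT c) OR (NOT e AND NOT a AND d AND c) OR (NOT e AND a AND NOT d AND NOT c) OR (NOT e AND a AND NOT d AND c) OR (NOT e AND a AND d AND NOT c) OR (NOT e AND a AND d AND c) OR (e AND NOT a AND NOT d AND c) OR (e AND NOT a AND d AND NOT c)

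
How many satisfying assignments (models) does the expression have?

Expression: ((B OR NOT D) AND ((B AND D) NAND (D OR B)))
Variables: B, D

Satisfying assignments: (0,0), (1,0)
Count: 2 out of 4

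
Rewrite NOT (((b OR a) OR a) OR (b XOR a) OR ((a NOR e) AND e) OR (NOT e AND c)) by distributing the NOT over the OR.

NOT ((b OR a) OR a) AND NOT (b XOR a) AND NOT ((a NOR e) AND e) AND NOT (NOT e AND c)
De Morgan's: NOT(OR of terms) = AND of negations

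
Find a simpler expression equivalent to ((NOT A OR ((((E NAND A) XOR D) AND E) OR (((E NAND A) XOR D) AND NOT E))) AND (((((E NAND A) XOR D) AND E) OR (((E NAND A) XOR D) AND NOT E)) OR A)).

By distribution ((E OR v) AND (E OR NOT v) = E) then distribution ((E AND v) OR (E AND NOT v) = E):
= ((E NAND A) XOR D)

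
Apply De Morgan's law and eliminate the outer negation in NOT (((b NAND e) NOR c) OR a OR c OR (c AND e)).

NOT ((b NAND e) NOR c) AND NOT a AND NOT c AND NOT (c AND e)
De Morgan's: NOT(OR of terms) = AND of negations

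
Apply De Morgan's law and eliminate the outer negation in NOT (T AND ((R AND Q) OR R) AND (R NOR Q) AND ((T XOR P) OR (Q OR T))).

NOT T OR NOT ((R AND Q) OR R) OR NOT (R NOR Q) OR NOT ((T XOR P) OR (Q OR T))
De Morgan's: NOT(AND of terms) = OR of negations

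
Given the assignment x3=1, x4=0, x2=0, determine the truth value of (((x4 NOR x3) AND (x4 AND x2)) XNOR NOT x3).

Substituting: (((0 NOR 1) AND (0 AND 0)) XNOR NOT 1)
= 1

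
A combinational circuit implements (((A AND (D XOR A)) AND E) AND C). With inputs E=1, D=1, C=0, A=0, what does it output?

Substituting: (((0 AND (1 XOR 0)) AND 1) AND 0)
= 0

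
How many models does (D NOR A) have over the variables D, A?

Satisfying assignments: (0,0)
Count: 1 out of 4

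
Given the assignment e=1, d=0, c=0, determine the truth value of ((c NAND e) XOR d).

Substituting: ((0 NAND 1) XOR 0)
= 1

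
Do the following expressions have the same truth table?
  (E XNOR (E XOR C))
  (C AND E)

No. Counterexample: with C=0, E=0, Expression 1 = 1 but Expression 2 = 0.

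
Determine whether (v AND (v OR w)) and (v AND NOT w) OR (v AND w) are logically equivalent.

Yes, they are equivalent — the two output columns agree on all 4 assignments:
v | w | Expression 1 | Expression 2
-----------------------------------
0 | 0 | 0 | 0
0 | 1 | 0 | 0
1 | 0 | 1 | 1
1 | 1 | 1 | 1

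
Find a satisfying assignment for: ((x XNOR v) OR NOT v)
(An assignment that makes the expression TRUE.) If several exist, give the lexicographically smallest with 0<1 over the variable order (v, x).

v=0, x=0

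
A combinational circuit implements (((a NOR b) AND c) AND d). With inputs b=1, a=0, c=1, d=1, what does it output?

Substituting: (((0 NOR 1) AND 1) AND 1)
= 0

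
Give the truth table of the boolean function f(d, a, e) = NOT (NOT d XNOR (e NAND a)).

d | a | e | Output
------------------
0 | 0 | 0 | 0
0 | 0 | 1 | 0
0 | 1 | 0 | 0
0 | 1 | 1 | 1
1 | 0 | 0 | 1
1 | 0 | 1 | 1
1 | 1 | 0 | 1
1 | 1 | 1 | 0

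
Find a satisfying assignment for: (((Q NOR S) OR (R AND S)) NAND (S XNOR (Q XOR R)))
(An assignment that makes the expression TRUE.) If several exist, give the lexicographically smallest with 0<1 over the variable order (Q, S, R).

Q=0, S=0, R=1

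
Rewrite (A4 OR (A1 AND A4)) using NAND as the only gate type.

((A4 NAND A4) NAND (((A1 NAND A4) NAND (A1 NAND A4)) NAND ((A1 NAND A4) NAND (A1 NAND A4))))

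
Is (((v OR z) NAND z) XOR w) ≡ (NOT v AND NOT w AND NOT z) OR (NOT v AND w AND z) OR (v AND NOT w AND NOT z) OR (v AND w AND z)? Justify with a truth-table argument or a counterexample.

Yes, they are equivalent — the two output columns agree on all 8 assignments:
v | w | z | Expression 1 | Expression 2
---------------------------------------
0 | 0 | 0 | 1 | 1
0 | 0 | 1 | 0 | 0
0 | 1 | 0 | 0 | 0
0 | 1 | 1 | 1 | 1
1 | 0 | 0 | 1 | 1
1 | 0 | 1 | 0 | 0
1 | 1 | 0 | 0 | 0
1 | 1 | 1 | 1 | 1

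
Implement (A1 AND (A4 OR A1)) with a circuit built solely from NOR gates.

((A1 NOR A1) NOR (((A4 NOR A1) NOR (A4 NOR A1)) NOR ((A4 NOR A1) NOR (A4 NOR A1))))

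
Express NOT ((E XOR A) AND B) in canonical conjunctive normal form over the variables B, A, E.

(NOT B OR A OR NOT E) AND (NOT B OR NOT A OR E)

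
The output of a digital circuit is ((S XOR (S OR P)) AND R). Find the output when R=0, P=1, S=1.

Substituting: ((1 XOR (1 OR 1)) AND 0)
= 0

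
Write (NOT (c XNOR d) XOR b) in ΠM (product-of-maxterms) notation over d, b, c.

ΠM(0, 3, 5, 6) = (d OR b OR c) AND (d OR NOT b OR NOT c) AND (NOT d OR b OR NOT c) AND (NOT d OR NOT b OR c)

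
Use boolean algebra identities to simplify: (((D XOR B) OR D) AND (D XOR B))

By absorption (E AND (E OR v) = E):
= (D XOR B)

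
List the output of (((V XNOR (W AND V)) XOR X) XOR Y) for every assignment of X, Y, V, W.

X | Y | V | W | Output
----------------------
0 | 0 | 0 | 0 | 1
0 | 0 | 0 | 1 | 1
0 | 0 | 1 | 0 | 0
0 | 0 | 1 | 1 | 1
0 | 1 | 0 | 0 | 0
0 | 1 | 0 | 1 | 0
0 | 1 | 1 | 0 | 1
0 | 1 | 1 | 1 | 0
1 | 0 | 0 | 0 | 0
1 | 0 | 0 | 1 | 0
1 | 0 | 1 | 0 | 1
1 | 0 | 1 | 1 | 0
1 | 1 | 0 | 0 | 1
1 | 1 | 0 | 1 | 1
1 | 1 | 1 | 0 | 0
1 | 1 | 1 | 1 | 1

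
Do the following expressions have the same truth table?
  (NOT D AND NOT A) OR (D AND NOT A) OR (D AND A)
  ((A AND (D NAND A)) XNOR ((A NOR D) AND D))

Yes, they are equivalent — the two output columns agree on all 4 assignments:
D | A | Expression 1 | Expression 2
-----------------------------------
0 | 0 | 1 | 1
0 | 1 | 0 | 0
1 | 0 | 1 | 1
1 | 1 | 1 | 1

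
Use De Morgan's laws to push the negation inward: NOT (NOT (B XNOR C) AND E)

(B XNOR C) OR NOT E
De Morgan's: NOT(AND of terms) = OR of negations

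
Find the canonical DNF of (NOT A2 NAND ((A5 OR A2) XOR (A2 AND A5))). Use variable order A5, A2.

(NOT A5 AND NOT A2) OR (NOT A5 AND A2) OR (A5 AND A2)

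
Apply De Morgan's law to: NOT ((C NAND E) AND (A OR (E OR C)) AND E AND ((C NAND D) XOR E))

NOT (C NAND E) OR NOT (A OR (E OR C)) OR NOT E OR NOT ((C NAND D) XOR E)
De Morgan's: NOT(AND of terms) = OR of negations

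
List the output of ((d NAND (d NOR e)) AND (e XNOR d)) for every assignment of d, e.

d | e | Output
--------------
0 | 0 | 1
0 | 1 | 0
1 | 0 | 0
1 | 1 | 1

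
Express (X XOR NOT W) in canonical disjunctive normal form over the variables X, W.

(NOT X AND NOT W) OR (X AND W)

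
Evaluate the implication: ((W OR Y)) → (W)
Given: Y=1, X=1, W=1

Antecedent ((W OR Y)) = 1; consequent (W) = 1.
1 → 1 = 1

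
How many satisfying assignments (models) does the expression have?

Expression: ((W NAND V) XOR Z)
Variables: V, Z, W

Satisfying assignments: (0,0,0), (0,0,1), (1,0,0), (1,1,1)
Count: 4 out of 8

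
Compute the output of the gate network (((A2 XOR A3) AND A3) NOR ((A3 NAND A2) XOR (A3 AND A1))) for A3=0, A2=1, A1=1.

Substituting: (((1 XOR 0) AND 0) NOR ((0 NAND 1) XOR (0 AND 1)))
= 0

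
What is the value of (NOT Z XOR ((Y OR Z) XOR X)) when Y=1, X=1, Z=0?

Substituting: (NOT 0 XOR ((1 OR 0) XOR 1))
= 1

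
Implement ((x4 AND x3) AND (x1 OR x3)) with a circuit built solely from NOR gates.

((((x4 NOR x4) NOR (x3 NOR x3)) NOR ((x4 NOR x4) NOR (x3 NOR x3))) NOR (((x1 NOR x3) NOR (x1 NOR x3)) NOR ((x1 NOR x3) NOR (x1 NOR x3))))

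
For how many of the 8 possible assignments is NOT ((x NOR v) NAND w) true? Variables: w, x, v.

Satisfying assignments: (1,0,0)
Count: 1 out of 8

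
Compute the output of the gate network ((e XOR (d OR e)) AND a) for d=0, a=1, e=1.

Substituting: ((1 XOR (0 OR 1)) AND 1)
= 0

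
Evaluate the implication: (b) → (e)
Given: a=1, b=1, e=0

Antecedent (b) = 1; consequent (e) = 0.
1 → 0 = 0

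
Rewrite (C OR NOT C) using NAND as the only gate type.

((C NAND C) NAND ((C NAND C) NAND (C NAND C)))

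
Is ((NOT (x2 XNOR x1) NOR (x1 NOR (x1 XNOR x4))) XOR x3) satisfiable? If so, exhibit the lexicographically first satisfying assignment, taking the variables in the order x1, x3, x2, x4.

x1=0, x3=0, x2=0, x4=0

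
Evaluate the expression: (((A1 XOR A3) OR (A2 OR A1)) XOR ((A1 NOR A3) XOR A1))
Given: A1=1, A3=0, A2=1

Substituting: (((1 XOR 0) OR (1 OR 1)) XOR ((1 NOR 0) XOR 1))
= 0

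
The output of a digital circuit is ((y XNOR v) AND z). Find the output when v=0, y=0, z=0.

Substituting: ((0 XNOR 0) AND 0)
= 0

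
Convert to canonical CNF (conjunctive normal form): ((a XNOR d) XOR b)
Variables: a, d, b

(a OR d OR NOT b) AND (a OR NOT d OR b) AND (NOT a OR d OR b) AND (NOT a OR NOT d OR NOT b)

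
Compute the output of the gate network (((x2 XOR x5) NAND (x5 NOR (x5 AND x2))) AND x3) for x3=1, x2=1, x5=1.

Substituting: (((1 XOR 1) NAND (1 NOR (1 AND 1))) AND 1)
= 1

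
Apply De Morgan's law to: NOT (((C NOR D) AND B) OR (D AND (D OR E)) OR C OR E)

NOT ((C NOR D) AND B) AND NOT (D AND (D OR E)) AND NOT C AND NOT E
De Morgan's: NOT(OR of terms) = AND of negations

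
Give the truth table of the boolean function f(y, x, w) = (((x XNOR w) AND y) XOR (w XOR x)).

y | x | w | Output
------------------
0 | 0 | 0 | 0
0 | 0 | 1 | 1
0 | 1 | 0 | 1
0 | 1 | 1 | 0
1 | 0 | 0 | 1
1 | 0 | 1 | 1
1 | 1 | 0 | 1
1 | 1 | 1 | 1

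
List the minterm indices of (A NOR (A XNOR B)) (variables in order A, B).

Σm(1) = (NOT A AND B)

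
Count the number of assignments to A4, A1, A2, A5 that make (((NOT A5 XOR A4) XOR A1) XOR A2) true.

Satisfying assignments: (0,0,0,0), (0,0,1,1), (0,1,0,1), (0,1,1,0), (1,0,0,1), (1,0,1,0), (1,1,0,0), (1,1,1,1)
Count: 8 out of 16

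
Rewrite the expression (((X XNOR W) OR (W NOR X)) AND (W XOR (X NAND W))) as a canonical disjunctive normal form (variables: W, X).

(NOT W AND NOT X) OR (W AND X)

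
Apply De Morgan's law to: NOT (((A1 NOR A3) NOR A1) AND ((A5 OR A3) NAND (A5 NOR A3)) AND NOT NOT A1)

NOT ((A1 NOR A3) NOR A1) OR NOT ((A5 OR A3) NAND (A5 NOR A3)) OR NOT A1
De Morgan's: NOT(AND of terms) = OR of negations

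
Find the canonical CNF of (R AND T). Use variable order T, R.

(T OR R) AND (T OR NOT R) AND (NOT T OR R)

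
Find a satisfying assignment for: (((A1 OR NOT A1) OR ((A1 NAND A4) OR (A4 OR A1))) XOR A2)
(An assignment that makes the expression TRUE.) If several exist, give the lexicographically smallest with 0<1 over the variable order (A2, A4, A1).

A2=0, A4=0, A1=0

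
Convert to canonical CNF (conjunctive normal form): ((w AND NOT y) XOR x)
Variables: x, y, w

(x OR y OR w) AND (x OR NOT y OR w) AND (x OR NOT y OR NOT w) AND (NOT x OR y OR NOT w)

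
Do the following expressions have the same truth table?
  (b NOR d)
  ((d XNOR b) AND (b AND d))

No. Counterexample: with d=0, b=0, Expression 1 = 1 but Expression 2 = 0.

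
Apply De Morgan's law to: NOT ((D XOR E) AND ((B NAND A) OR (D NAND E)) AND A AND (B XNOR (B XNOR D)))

NOT (D XOR E) OR NOT ((B NAND A) OR (D NAND E)) OR NOT A OR NOT (B XNOR (B XNOR D))
De Morgan's: NOT(AND of terms) = OR of negations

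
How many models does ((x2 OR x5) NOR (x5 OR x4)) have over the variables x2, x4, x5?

Satisfying assignments: (0,0,0)
Count: 1 out of 8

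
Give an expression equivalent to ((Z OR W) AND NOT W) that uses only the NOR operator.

((((Z NOR W) NOR (Z NOR W)) NOR ((Z NOR W) NOR (Z NOR W))) NOR ((W NOR W) NOR (W NOR W)))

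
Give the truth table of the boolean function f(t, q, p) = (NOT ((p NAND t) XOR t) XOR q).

t | q | p | Output
------------------
0 | 0 | 0 | 0
0 | 0 | 1 | 0
0 | 1 | 0 | 1
0 | 1 | 1 | 1
1 | 0 | 0 | 1
1 | 0 | 1 | 0
1 | 1 | 0 | 0
1 | 1 | 1 | 1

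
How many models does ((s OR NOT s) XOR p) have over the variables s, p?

Satisfying assignments: (0,0), (1,0)
Count: 2 out of 4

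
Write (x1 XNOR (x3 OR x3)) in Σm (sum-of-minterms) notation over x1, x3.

Σm(0, 3) = (NOT x1 AND NOT x3) OR (x1 AND x3)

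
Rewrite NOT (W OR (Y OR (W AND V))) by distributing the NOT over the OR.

NOT W AND NOT (Y OR (W AND V))
De Morgan's: NOT(OR of terms) = AND of negations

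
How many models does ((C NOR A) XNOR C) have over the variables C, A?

Satisfying assignments: (0,1)
Count: 1 out of 4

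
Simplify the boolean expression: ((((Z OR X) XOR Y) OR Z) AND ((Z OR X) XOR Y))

By absorption (E AND (E OR v) = E):
= ((Z OR X) XOR Y)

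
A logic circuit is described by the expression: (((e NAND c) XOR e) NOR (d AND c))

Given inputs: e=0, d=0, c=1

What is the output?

Substituting: (((0 NAND 1) XOR 0) NOR (0 AND 1))
= 0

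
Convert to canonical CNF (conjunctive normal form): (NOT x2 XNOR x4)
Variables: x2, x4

(x2 OR x4) AND (NOT x2 OR NOT x4)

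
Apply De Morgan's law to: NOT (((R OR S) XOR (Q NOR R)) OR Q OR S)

NOT ((R OR S) XOR (Q NOR R)) AND NOT Q AND NOT S
De Morgan's: NOT(OR of terms) = AND of negations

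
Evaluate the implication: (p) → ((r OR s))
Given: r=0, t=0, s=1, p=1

Antecedent (p) = 1; consequent ((r OR s)) = 1.
1 → 1 = 1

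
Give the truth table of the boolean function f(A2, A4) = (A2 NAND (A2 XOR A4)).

A2 | A4 | Output
----------------
0 | 0 | 1
0 | 1 | 1
1 | 0 | 0
1 | 1 | 1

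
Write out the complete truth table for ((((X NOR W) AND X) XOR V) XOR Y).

W | V | X | Y | Output
----------------------
0 | 0 | 0 | 0 | 0
0 | 0 | 0 | 1 | 1
0 | 0 | 1 | 0 | 0
0 | 0 | 1 | 1 | 1
0 | 1 | 0 | 0 | 1
0 | 1 | 0 | 1 | 0
0 | 1 | 1 | 0 | 1
0 | 1 | 1 | 1 | 0
1 | 0 | 0 | 0 | 0
1 | 0 | 0 | 1 | 1
1 | 0 | 1 | 0 | 0
1 | 0 | 1 | 1 | 1
1 | 1 | 0 | 0 | 1
1 | 1 | 0 | 1 | 0
1 | 1 | 1 | 0 | 1
1 | 1 | 1 | 1 | 0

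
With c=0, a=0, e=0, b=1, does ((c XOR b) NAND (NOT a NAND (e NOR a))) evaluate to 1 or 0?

Substituting: ((0 XOR 1) NAND (NOT 0 NAND (0 NOR 0)))
= 1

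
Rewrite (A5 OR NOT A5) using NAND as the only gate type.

((A5 NAND A5) NAND ((A5 NAND A5) NAND (A5 NAND A5)))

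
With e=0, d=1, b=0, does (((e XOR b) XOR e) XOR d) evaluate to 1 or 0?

Substituting: (((0 XOR 0) XOR 0) XOR 1)
= 1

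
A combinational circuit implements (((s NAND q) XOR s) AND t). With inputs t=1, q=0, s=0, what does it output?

Substituting: (((0 NAND 0) XOR 0) AND 1)
= 1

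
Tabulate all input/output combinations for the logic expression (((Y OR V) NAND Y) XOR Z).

Y | V | Z | Output
------------------
0 | 0 | 0 | 1
0 | 0 | 1 | 0
0 | 1 | 0 | 1
0 | 1 | 1 | 0
1 | 0 | 0 | 0
1 | 0 | 1 | 1
1 | 1 | 0 | 0
1 | 1 | 1 | 1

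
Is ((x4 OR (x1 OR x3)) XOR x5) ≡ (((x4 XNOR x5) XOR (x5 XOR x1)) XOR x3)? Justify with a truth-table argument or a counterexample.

No. Counterexample: with x4=0, x3=0, x5=0, x1=0, Expression 1 = 0 but Expression 2 = 1.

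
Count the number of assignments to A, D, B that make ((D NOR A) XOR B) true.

Satisfying assignments: (0,0,0), (0,1,1), (1,0,1), (1,1,1)
Count: 4 out of 8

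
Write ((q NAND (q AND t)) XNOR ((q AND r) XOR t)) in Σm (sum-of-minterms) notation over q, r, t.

Σm(1, 3, 6, 7) = (NOT q AND NOT r AND t) OR (NOT q AND r AND t) OR (q AND r AND NOT t) OR (q AND r AND t)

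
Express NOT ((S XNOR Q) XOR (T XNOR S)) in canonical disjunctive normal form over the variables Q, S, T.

(NOT Q AND NOT S AND NOT T) OR (NOT Q AND S AND NOT T) OR (Q AND NOT S AND T) OR (Q AND S AND T)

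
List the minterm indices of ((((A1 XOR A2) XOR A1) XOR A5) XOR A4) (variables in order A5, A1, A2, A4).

Σm(1, 2, 5, 6, 8, 11, 12, 15) = (NOT A5 AND NOT A1 AND NOT A2 AND A4) OR (NOT A5 AND NOT A1 AND A2 AND NOT A4) OR (NOT A5 AND A1 AND NOT A2 AND A4) OR (NOT A5 AND A1 AND A2 AND NOT A4) OR (A5 AND NOT A1 AND NOT A2 AND NOT A4) OR (A5 AND NOT A1 AND A2 AND A4) OR (A5 AND A1 AND NOT A2 AND NOT A4) OR (A5 AND A1 AND A2 AND A4)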